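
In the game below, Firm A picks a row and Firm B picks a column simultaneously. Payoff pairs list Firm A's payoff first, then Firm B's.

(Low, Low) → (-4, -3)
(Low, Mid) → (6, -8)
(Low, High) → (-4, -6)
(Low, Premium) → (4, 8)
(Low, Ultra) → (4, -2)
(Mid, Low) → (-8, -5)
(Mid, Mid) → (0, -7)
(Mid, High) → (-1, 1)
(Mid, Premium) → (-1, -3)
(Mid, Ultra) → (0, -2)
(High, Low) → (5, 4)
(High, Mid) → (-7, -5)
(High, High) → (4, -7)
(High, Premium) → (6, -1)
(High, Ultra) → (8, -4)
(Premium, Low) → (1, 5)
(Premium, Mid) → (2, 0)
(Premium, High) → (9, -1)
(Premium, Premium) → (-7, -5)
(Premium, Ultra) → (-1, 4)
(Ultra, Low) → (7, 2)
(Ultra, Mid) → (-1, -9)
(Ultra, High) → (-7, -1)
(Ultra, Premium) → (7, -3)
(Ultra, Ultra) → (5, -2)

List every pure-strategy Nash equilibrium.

(Ultra, Low)

A profile is a Nash equilibrium when each player is best-responding to the other.
Firm A's best responses — vs Low: Ultra (payoff 7); vs Mid: Low (payoff 6); vs High: Premium (payoff 9); vs Premium: Ultra (payoff 7); vs Ultra: High (payoff 8).
Firm B's best responses — vs Low: Premium (payoff 8); vs Mid: High (payoff 1); vs High: Low (payoff 4); vs Premium: Low (payoff 5); vs Ultra: Low (payoff 2).
The only mutual best response is (Ultra, Low); neither player gains by switching there.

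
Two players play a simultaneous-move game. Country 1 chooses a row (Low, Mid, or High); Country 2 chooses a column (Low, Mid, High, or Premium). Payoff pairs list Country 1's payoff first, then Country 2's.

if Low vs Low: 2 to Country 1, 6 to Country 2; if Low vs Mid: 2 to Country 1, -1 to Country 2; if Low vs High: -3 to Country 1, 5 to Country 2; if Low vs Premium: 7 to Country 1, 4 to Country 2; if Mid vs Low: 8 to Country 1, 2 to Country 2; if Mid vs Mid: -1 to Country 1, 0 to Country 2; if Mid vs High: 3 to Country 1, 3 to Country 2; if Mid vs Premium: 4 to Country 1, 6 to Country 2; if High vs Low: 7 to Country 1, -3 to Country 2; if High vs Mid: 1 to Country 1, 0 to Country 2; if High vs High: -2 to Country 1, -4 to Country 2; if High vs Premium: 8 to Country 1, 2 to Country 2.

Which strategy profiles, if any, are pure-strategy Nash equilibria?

(High, Premium)

Find each player's best response to every opponent strategy; NE are the intersections.
Country 1's best responses — vs Low: Mid (payoff 8); vs Mid: Low (payoff 2); vs High: Mid (payoff 3); vs Premium: High (payoff 8).
Country 2's best responses — vs Low: Low (payoff 6); vs Mid: Premium (payoff 6); vs High: Premium (payoff 2).
The only mutual best response is (High, Premium); neither player gains by switching there.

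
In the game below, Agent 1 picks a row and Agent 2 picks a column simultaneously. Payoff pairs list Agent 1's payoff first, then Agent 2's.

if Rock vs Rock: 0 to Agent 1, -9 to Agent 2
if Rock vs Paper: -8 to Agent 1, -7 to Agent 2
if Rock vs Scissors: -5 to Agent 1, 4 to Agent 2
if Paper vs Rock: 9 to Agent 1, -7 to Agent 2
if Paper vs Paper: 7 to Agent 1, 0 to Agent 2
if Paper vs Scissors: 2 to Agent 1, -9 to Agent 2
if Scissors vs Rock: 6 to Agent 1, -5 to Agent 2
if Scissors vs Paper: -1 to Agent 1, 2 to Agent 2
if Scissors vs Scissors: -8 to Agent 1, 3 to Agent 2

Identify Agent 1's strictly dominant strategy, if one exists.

Paper

A strategy is strictly dominant if it gives Agent 1 a strictly higher payoff than every other strategy, against every choice by the opponent.
Paper strictly dominates: vs Rock: 9 > each of {0, 6}; vs Paper: 7 > each of {-8, -1}; vs Scissors: 2 > each of {-5, -8}.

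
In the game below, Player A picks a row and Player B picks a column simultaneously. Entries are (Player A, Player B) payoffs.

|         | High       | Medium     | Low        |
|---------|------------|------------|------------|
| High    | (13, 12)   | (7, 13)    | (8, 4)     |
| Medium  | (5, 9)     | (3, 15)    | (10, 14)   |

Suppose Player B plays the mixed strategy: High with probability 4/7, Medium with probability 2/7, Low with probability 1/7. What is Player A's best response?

High

Compute Player A's expected payoff from each pure strategy against the given mix.
High: (4/7)·13 + (2/7)·7 + (1/7)·8 = 74/7
Medium: (4/7)·5 + (2/7)·3 + (1/7)·10 = 36/7
Highest expected payoff is 74/7, from High.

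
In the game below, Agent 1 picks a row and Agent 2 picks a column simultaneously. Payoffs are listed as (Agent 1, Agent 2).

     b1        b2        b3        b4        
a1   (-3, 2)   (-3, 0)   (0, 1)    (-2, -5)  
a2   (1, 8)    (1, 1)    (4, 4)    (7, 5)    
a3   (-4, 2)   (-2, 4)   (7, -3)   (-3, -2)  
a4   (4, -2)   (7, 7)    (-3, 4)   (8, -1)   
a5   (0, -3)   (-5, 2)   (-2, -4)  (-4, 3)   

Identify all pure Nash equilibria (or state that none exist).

(a4, b2)

A profile is a Nash equilibrium when each player is best-responding to the other.
Agent 1's best responses — vs b1: a4 (payoff 4); vs b2: a4 (payoff 7); vs b3: a3 (payoff 7); vs b4: a4 (payoff 8).
Agent 2's best responses — vs a1: b1 (payoff 2); vs a2: b1 (payoff 8); vs a3: b2 (payoff 4); vs a4: b2 (payoff 7); vs a5: b4 (payoff 3).
The only mutual best response is (a4, b2); neither player gains by switching there.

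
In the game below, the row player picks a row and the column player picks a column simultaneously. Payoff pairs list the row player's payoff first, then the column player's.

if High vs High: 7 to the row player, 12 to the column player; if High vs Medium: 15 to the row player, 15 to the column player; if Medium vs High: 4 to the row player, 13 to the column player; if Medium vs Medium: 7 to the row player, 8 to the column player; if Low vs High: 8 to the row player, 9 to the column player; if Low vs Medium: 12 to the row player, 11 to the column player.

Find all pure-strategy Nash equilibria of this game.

A profile is a Nash equilibrium when each player is best-responding to the other.
The row player's best responses — vs High: Low (payoff 8); vs Medium: High (payoff 15).
The column player's best responses — vs High: Medium (payoff 15); vs Medium: High (payoff 13); vs Low: Medium (payoff 11).
The only mutual best response is (High, Medium); neither player gains by switching there.

(High, Medium)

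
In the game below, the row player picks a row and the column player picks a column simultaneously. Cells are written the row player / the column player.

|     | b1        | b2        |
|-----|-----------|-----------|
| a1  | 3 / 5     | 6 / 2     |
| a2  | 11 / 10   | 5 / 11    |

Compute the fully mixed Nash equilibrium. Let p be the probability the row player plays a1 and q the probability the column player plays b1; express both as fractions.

In a mixed NE each player is indifferent between their pure strategies, so the opponent's mix sets the indifference.
The column player indifferent between b1 and b2: p·5 + (1−p)·10 = p·2 + (1−p)·11 ⟹ 10 + (-5)p = 11 + (-9)p ⟹ p = 1/4.
The row player indifferent between a1 and a2: q·3 + (1−q)·6 = q·11 + (1−q)·5 ⟹ 6 + (-3)q = 5 + 6q ⟹ q = 1/9.

p = 1/4, q = 1/9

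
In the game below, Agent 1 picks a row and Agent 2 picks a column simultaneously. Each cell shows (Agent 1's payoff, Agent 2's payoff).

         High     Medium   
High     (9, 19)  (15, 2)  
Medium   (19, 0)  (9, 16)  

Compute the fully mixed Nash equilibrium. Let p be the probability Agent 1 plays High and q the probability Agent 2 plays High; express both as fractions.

p = 16/33, q = 3/8

Each player's mixing probability is pinned down by making the *other* player indifferent.
Agent 2 indifferent between High and Medium: p·19 + (1−p)·0 = p·2 + (1−p)·16 ⟹ 0 + 19p = 16 + (-14)p ⟹ p = 16/33.
Agent 1 indifferent between High and Medium: q·9 + (1−q)·15 = q·19 + (1−q)·9 ⟹ 15 + (-6)q = 9 + 10q ⟹ q = 3/8.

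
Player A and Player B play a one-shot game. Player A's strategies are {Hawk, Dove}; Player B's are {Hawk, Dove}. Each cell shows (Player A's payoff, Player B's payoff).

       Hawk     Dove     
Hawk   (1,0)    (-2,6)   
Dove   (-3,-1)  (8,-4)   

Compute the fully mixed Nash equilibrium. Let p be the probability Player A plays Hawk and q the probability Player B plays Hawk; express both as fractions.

In a mixed NE each player is indifferent between their pure strategies, so the opponent's mix sets the indifference.
Player B indifferent between Hawk and Dove: p·0 + (1−p)·(-1) = p·6 + (1−p)·(-4) ⟹ (-1) + 1p = (-4) + 10p ⟹ p = 1/3.
Player A indifferent between Hawk and Dove: q·1 + (1−q)·(-2) = q·(-3) + (1−q)·8 ⟹ (-2) + 3q = 8 + (-11)q ⟹ q = 5/7.

p = 1/3, q = 5/7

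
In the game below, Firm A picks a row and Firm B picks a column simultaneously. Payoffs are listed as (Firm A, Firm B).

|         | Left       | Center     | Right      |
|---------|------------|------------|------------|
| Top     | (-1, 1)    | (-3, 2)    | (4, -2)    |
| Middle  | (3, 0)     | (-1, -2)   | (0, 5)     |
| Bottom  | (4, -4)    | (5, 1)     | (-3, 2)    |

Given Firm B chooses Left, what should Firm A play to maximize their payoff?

Bottom

With Firm B fixed at Left, Firm A's payoffs are: Top → -1, Middle → 3, Bottom → 4.
The maximum is 4, achieved by Bottom.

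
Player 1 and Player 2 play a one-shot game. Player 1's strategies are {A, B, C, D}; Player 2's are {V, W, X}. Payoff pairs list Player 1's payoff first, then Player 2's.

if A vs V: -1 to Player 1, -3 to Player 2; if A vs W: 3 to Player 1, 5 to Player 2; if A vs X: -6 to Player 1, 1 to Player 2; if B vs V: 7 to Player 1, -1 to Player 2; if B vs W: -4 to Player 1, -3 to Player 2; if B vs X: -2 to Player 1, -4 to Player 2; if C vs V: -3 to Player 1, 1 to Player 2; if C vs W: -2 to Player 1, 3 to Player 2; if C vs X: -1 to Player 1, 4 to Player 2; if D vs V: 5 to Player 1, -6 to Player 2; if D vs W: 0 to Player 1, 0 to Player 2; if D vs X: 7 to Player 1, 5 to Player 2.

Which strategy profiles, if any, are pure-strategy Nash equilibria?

(A, W), (B, V), and (D, X)

Find each player's best response to every opponent strategy; NE are the intersections.
Player 1's best responses — vs V: B (payoff 7); vs W: A (payoff 3); vs X: D (payoff 7).
Player 2's best responses — vs A: W (payoff 5); vs B: V (payoff -1); vs C: X (payoff 4); vs D: X (payoff 5).
Mutual best responses occur at (A, W), (B, V), and (D, X); at each, neither player gains by switching.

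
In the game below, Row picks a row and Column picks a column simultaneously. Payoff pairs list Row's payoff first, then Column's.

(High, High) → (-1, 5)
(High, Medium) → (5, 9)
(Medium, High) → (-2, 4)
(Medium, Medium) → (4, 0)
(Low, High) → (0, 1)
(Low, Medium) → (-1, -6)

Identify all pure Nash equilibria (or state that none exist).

(High, Medium) and (Low, High)

A profile is a Nash equilibrium when each player is best-responding to the other.
Row's best responses — vs High: Low (payoff 0); vs Medium: High (payoff 5).
Column's best responses — vs High: Medium (payoff 9); vs Medium: High (payoff 4); vs Low: High (payoff 1).
Mutual best responses occur at (High, Medium) and (Low, High); at each, neither player gains by switching.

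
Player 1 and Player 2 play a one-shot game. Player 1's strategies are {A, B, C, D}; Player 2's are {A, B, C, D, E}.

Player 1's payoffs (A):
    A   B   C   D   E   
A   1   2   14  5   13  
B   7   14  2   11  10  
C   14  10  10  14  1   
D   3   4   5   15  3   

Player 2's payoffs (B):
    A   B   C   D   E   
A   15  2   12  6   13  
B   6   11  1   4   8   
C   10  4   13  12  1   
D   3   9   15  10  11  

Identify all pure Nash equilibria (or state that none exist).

(B, B)

Find each player's best response to every opponent strategy; NE are the intersections.
Player 1's best responses — vs A: C (payoff 14); vs B: B (payoff 14); vs C: A (payoff 14); vs D: D (payoff 15); vs E: A (payoff 13).
Player 2's best responses — vs A: A (payoff 15); vs B: B (payoff 11); vs C: C (payoff 13); vs D: C (payoff 15).
The only mutual best response is (B, B); neither player gains by switching there.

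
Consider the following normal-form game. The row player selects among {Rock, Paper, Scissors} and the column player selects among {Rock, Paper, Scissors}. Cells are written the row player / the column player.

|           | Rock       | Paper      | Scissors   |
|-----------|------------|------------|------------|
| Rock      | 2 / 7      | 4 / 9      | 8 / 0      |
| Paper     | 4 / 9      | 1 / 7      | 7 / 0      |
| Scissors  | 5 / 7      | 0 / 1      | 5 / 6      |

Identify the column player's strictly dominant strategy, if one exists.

A strategy is strictly dominant if it gives the column player a strictly higher payoff than every other strategy, against every choice by the opponent.
Rock is not dominant: against Rock, Paper gives 9 > 7.
Paper is not dominant: against Paper, Rock gives 9 > 7.
Scissors is not dominant: against Rock, Rock gives 7 > 0.
No single strategy is best against every opponent action.

No strictly dominant strategy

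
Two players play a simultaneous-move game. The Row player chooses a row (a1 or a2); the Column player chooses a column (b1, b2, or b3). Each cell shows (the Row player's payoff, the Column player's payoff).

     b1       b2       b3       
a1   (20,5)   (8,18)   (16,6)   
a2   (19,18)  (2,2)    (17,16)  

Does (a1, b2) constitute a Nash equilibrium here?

Holding the Column player at b2: the Row player gets 8 from a1, versus 2 from a2. No profitable deviation for the Row player.
Holding the Row player at a1: the Column player gets 18 from b2, versus 5 from b1, 6 from b3. No profitable deviation for the Column player either.

Yes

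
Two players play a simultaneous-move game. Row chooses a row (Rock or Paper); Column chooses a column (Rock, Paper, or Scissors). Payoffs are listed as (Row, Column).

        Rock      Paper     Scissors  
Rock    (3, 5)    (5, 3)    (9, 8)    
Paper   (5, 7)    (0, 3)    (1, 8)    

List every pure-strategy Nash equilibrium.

A profile is a Nash equilibrium when each player is best-responding to the other.
Row's best responses — vs Rock: Paper (payoff 5); vs Paper: Rock (payoff 5); vs Scissors: Rock (payoff 9).
Column's best responses — vs Rock: Scissors (payoff 8); vs Paper: Scissors (payoff 8).
The only mutual best response is (Rock, Scissors); neither player gains by switching there.

(Rock, Scissors)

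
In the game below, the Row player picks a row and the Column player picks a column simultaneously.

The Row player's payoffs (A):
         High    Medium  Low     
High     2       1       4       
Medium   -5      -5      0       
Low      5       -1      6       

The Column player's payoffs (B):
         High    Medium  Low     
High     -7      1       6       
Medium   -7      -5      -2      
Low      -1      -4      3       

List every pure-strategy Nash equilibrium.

Check mutual best responses: a cell is a NE iff neither player can gain by unilaterally deviating.
The Row player's best responses — vs High: Low (payoff 5); vs Medium: High (payoff 1); vs Low: Low (payoff 6).
The Column player's best responses — vs High: Low (payoff 6); vs Medium: Low (payoff -2); vs Low: Low (payoff 3).
The only mutual best response is (Low, Low); neither player gains by switching there.

(Low, Low)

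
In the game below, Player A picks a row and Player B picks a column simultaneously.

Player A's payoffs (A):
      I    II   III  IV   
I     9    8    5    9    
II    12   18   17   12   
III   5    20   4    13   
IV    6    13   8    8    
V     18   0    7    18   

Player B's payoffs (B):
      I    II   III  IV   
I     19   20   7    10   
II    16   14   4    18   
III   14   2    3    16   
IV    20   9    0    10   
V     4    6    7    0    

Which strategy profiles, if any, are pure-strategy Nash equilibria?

No pure-strategy Nash equilibrium

Check mutual best responses: a cell is a NE iff neither player can gain by unilaterally deviating.
Player A's best responses — vs I: V (payoff 18); vs II: III (payoff 20); vs III: II (payoff 17); vs IV: V (payoff 18).
Player B's best responses — vs I: II (payoff 20); vs II: IV (payoff 18); vs III: IV (payoff 16); vs IV: I (payoff 20); vs V: III (payoff 7).
No cell has both players best-responding. For instance, Player A's best reply to III is II, but against II Player B prefers IV over III.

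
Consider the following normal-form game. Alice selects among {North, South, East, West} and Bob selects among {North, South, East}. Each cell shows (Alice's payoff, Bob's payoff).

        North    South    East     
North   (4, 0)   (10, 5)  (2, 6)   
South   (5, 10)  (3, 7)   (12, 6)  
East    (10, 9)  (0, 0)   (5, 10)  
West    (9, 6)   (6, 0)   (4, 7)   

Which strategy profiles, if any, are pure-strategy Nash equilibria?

No pure-strategy Nash equilibrium

A profile is a Nash equilibrium when each player is best-responding to the other.
Alice's best responses — vs North: East (payoff 10); vs South: North (payoff 10); vs East: South (payoff 12).
Bob's best responses — vs North: East (payoff 6); vs South: North (payoff 10); vs East: East (payoff 10); vs West: East (payoff 7).
No cell has both players best-responding. For instance, Alice's best reply to South is North, but against North Bob prefers East over South.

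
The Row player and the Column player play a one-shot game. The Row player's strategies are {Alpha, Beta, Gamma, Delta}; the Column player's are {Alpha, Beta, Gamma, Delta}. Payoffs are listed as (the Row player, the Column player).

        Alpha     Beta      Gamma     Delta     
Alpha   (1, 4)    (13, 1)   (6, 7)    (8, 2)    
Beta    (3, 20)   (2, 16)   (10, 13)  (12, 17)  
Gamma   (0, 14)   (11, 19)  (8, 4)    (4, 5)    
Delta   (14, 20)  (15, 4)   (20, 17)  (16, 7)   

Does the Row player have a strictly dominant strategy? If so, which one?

A strategy is strictly dominant if it gives the Row player a strictly higher payoff than every other strategy, against every choice by the opponent.
Delta strictly dominates: vs Alpha: 14 > each of {1, 3, 0}; vs Beta: 15 > each of {13, 2, 11}; vs Gamma: 20 > each of {6, 10, 8}; vs Delta: 16 > each of {8, 12, 4}.

Delta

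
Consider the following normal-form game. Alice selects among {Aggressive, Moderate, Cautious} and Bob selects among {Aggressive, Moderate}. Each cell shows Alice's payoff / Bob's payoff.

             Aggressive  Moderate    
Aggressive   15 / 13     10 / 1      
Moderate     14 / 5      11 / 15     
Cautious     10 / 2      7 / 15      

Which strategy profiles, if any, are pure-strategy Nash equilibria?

(Aggressive, Aggressive) and (Moderate, Moderate)

Check mutual best responses: a cell is a NE iff neither player can gain by unilaterally deviating.
Alice's best responses — vs Aggressive: Aggressive (payoff 15); vs Moderate: Moderate (payoff 11).
Bob's best responses — vs Aggressive: Aggressive (payoff 13); vs Moderate: Moderate (payoff 15); vs Cautious: Moderate (payoff 15).
Mutual best responses occur at (Aggressive, Aggressive) and (Moderate, Moderate); at each, neither player gains by switching.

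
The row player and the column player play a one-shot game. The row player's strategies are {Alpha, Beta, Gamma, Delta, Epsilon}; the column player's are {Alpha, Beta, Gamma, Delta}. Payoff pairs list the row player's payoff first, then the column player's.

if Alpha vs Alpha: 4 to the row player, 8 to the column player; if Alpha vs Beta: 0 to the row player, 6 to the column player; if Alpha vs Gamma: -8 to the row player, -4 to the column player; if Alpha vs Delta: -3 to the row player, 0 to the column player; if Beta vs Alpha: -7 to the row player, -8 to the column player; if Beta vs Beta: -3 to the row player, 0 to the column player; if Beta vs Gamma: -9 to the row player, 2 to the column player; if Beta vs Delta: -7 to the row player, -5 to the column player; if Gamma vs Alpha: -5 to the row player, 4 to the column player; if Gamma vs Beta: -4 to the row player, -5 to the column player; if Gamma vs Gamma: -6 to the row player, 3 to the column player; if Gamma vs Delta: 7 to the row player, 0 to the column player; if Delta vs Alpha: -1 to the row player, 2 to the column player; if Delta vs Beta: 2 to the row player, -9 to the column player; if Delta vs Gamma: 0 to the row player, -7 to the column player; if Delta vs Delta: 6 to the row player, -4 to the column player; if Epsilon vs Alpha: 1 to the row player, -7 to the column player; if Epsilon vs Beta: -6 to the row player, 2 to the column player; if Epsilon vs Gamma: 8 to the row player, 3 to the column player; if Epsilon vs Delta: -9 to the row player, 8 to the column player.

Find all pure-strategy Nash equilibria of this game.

Check mutual best responses: a cell is a NE iff neither player can gain by unilaterally deviating.
The row player's best responses — vs Alpha: Alpha (payoff 4); vs Beta: Delta (payoff 2); vs Gamma: Epsilon (payoff 8); vs Delta: Gamma (payoff 7).
The column player's best responses — vs Alpha: Alpha (payoff 8); vs Beta: Gamma (payoff 2); vs Gamma: Alpha (payoff 4); vs Delta: Alpha (payoff 2); vs Epsilon: Delta (payoff 8).
The only mutual best response is (Alpha, Alpha); neither player gains by switching there.

(Alpha, Alpha)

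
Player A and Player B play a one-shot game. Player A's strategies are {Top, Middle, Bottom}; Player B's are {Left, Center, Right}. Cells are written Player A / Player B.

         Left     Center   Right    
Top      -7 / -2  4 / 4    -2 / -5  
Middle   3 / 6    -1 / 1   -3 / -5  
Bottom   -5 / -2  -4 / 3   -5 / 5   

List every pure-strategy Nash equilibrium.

Find each player's best response to every opponent strategy; NE are the intersections.
Player A's best responses — vs Left: Middle (payoff 3); vs Center: Top (payoff 4); vs Right: Top (payoff -2).
Player B's best responses — vs Top: Center (payoff 4); vs Middle: Left (payoff 6); vs Bottom: Right (payoff 5).
Mutual best responses occur at (Top, Center) and (Middle, Left); at each, neither player gains by switching.

(Top, Center) and (Middle, Left)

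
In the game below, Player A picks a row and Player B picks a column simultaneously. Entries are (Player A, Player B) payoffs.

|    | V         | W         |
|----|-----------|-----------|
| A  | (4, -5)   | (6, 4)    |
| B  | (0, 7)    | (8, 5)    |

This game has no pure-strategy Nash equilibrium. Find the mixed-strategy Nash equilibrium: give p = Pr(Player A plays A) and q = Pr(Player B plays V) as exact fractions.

p = 2/11, q = 1/3

Each player's mixing probability is pinned down by making the *other* player indifferent.
Player B indifferent between V and W: p·(-5) + (1−p)·7 = p·4 + (1−p)·5 ⟹ 7 + (-12)p = 5 + (-1)p ⟹ p = 2/11.
Player A indifferent between A and B: q·4 + (1−q)·6 = q·0 + (1−q)·8 ⟹ 6 + (-2)q = 8 + (-8)q ⟹ q = 1/3.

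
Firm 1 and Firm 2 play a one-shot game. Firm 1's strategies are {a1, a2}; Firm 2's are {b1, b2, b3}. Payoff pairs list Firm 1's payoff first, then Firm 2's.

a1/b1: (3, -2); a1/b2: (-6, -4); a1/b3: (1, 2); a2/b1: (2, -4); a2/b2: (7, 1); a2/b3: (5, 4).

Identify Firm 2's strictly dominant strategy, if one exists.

A strategy is strictly dominant if it gives Firm 2 a strictly higher payoff than every other strategy, against every choice by the opponent.
b3 strictly dominates: vs a1: 2 > each of {-2, -4}; vs a2: 4 > each of {-4, 1}.

b3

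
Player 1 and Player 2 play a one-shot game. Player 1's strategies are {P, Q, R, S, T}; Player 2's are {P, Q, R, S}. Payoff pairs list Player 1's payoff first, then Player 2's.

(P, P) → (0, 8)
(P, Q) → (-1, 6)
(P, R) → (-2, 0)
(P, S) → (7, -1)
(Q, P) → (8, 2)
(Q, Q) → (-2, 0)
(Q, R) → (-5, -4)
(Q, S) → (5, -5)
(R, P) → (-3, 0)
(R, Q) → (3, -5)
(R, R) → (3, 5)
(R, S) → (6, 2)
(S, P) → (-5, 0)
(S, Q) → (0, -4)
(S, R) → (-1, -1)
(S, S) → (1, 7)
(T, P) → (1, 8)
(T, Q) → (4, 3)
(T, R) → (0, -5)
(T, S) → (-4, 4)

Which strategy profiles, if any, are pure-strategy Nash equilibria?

(Q, P) and (R, R)

Find each player's best response to every opponent strategy; NE are the intersections.
Player 1's best responses — vs P: Q (payoff 8); vs Q: T (payoff 4); vs R: R (payoff 3); vs S: P (payoff 7).
Player 2's best responses — vs P: P (payoff 8); vs Q: P (payoff 2); vs R: R (payoff 5); vs S: S (payoff 7); vs T: P (payoff 8).
Mutual best responses occur at (Q, P) and (R, R); at each, neither player gains by switching.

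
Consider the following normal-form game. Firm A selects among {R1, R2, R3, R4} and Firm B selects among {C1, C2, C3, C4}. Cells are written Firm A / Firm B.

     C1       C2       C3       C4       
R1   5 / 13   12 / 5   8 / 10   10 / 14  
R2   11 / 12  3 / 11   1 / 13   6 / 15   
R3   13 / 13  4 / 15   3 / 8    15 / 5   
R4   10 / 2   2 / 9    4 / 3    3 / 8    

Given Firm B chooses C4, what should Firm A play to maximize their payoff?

With Firm B fixed at C4, Firm A's payoffs are: R1 → 10, R2 → 6, R3 → 15, R4 → 3.
The maximum is 15, achieved by R3.

R3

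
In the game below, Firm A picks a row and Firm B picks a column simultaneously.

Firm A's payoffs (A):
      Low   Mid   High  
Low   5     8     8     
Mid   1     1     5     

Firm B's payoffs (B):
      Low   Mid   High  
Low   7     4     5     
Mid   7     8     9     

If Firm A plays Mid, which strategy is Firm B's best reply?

High

With Firm A fixed at Mid, Firm B's payoffs are: Low → 7, Mid → 8, High → 9.
The maximum is 9, achieved by High.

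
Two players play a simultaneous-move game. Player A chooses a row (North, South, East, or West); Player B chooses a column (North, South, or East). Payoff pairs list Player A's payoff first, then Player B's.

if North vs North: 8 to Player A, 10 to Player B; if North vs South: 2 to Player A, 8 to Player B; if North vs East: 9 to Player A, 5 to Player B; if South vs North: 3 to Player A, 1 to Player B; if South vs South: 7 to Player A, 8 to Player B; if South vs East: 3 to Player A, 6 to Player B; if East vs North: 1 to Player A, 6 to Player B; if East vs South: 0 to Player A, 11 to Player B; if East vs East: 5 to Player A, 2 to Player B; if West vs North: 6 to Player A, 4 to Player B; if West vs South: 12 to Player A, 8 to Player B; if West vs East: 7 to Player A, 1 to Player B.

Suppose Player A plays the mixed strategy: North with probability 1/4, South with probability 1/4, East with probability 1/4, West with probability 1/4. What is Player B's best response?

South

Player B's best reply maximizes expected payoff against the mix.
North: (1/4)·10 + (1/4)·1 + (1/4)·6 + (1/4)·4 = 21/4
South: (1/4)·8 + (1/4)·8 + (1/4)·11 + (1/4)·8 = 35/4
East: (1/4)·5 + (1/4)·6 + (1/4)·2 + (1/4)·1 = 7/2
Highest expected payoff is 35/4, from South.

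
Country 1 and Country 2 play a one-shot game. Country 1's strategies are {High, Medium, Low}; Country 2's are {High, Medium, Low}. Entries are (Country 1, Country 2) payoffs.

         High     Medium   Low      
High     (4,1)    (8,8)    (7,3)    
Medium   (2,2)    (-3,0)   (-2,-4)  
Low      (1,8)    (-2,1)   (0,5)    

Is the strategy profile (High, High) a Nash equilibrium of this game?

No

Holding Country 2 at High: Country 1 gets 4 from High, versus 2 from Medium, 1 from Low. No profitable deviation for Country 1.
Holding Country 1 at High: Country 2 gets 1 from High but could get 8 by switching to Medium. Country 2 has a profitable deviation.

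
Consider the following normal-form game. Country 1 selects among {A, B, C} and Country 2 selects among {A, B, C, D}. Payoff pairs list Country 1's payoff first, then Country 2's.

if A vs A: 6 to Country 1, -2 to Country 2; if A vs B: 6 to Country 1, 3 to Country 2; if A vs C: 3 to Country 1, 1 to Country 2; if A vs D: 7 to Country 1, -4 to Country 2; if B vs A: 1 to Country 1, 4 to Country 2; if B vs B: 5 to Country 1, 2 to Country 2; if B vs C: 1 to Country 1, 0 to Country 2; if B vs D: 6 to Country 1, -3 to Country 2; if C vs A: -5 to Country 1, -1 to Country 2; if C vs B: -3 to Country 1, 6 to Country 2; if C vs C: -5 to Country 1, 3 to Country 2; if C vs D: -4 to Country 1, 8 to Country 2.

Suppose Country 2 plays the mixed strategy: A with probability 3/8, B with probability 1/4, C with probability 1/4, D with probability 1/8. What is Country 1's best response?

A

Compute Country 1's expected payoff from each pure strategy against the given mix.
A: (3/8)·6 + (1/4)·6 + (1/4)·3 + (1/8)·7 = 43/8
B: (3/8)·1 + (1/4)·5 + (1/4)·1 + (1/8)·6 = 21/8
C: (3/8)·(-5) + (1/4)·(-3) + (1/4)·(-5) + (1/8)·(-4) = -35/8
Highest expected payoff is 43/8, from A.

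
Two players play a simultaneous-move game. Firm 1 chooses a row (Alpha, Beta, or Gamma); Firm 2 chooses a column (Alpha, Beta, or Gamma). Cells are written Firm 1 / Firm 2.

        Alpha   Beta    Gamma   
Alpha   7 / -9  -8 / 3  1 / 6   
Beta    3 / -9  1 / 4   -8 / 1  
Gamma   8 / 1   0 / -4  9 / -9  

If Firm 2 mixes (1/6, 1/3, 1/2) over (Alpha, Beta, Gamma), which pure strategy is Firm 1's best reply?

Firm 1's best reply maximizes expected payoff against the mix.
Alpha: (1/6)·7 + (1/3)·(-8) + (1/2)·1 = -1
Beta: (1/6)·3 + (1/3)·1 + (1/2)·(-8) = -19/6
Gamma: (1/6)·8 + (1/3)·0 + (1/2)·9 = 35/6
Highest expected payoff is 35/6, from Gamma.

Gamma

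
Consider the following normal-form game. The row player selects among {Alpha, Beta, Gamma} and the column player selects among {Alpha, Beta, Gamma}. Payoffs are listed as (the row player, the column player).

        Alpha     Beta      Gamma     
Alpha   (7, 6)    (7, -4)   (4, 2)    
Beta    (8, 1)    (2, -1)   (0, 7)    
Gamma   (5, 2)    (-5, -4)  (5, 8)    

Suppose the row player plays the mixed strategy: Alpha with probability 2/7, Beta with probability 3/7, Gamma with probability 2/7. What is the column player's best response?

Gamma

Compute the column player's expected payoff from each pure strategy against the given mix.
Alpha: (2/7)·6 + (3/7)·1 + (2/7)·2 = 19/7
Beta: (2/7)·(-4) + (3/7)·(-1) + (2/7)·(-4) = -19/7
Gamma: (2/7)·2 + (3/7)·7 + (2/7)·8 = 41/7
Highest expected payoff is 41/7, from Gamma.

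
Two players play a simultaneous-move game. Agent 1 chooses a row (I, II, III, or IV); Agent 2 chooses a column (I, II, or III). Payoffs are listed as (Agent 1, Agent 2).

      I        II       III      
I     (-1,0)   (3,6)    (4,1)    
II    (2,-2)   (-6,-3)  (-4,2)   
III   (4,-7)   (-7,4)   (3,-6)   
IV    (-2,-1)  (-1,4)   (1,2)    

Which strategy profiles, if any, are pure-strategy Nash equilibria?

Check mutual best responses: a cell is a NE iff neither player can gain by unilaterally deviating.
Agent 1's best responses — vs I: III (payoff 4); vs II: I (payoff 3); vs III: I (payoff 4).
Agent 2's best responses — vs I: II (payoff 6); vs II: III (payoff 2); vs III: II (payoff 4); vs IV: II (payoff 4).
The only mutual best response is (I, II); neither player gains by switching there.

(I, II)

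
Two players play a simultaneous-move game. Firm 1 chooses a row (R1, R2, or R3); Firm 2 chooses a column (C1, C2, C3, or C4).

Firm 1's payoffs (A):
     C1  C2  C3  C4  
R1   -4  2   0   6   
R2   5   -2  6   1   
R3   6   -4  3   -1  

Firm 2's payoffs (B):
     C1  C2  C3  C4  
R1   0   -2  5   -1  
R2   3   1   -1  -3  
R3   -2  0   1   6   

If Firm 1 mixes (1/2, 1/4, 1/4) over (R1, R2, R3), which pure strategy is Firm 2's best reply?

C3

Firm 2's best reply maximizes expected payoff against the mix.
C1: (1/2)·0 + (1/4)·3 + (1/4)·(-2) = 1/4
C2: (1/2)·(-2) + (1/4)·1 + (1/4)·0 = -3/4
C3: (1/2)·5 + (1/4)·(-1) + (1/4)·1 = 5/2
C4: (1/2)·(-1) + (1/4)·(-3) + (1/4)·6 = 1/4
Highest expected payoff is 5/2, from C3.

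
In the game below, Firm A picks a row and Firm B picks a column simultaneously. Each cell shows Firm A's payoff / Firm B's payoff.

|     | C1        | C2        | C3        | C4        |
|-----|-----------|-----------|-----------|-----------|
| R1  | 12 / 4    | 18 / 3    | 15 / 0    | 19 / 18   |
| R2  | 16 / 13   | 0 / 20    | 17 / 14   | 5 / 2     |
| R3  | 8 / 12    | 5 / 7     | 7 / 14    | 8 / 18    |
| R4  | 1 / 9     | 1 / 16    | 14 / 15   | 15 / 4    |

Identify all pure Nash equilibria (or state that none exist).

Find each player's best response to every opponent strategy; NE are the intersections.
Firm A's best responses — vs C1: R2 (payoff 16); vs C2: R1 (payoff 18); vs C3: R2 (payoff 17); vs C4: R1 (payoff 19).
Firm B's best responses — vs R1: C4 (payoff 18); vs R2: C2 (payoff 20); vs R3: C4 (payoff 18); vs R4: C2 (payoff 16).
The only mutual best response is (R1, C4); neither player gains by switching there.

(R1, C4)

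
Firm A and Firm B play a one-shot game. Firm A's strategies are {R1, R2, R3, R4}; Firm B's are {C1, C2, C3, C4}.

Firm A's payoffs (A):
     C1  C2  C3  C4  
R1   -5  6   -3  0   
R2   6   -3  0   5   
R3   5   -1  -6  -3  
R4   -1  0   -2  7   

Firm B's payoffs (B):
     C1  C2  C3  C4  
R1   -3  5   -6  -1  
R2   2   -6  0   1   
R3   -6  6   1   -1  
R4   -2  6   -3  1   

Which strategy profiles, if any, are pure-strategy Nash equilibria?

Check mutual best responses: a cell is a NE iff neither player can gain by unilaterally deviating.
Firm A's best responses — vs C1: R2 (payoff 6); vs C2: R1 (payoff 6); vs C3: R2 (payoff 0); vs C4: R4 (payoff 7).
Firm B's best responses — vs R1: C2 (payoff 5); vs R2: C1 (payoff 2); vs R3: C2 (payoff 6); vs R4: C2 (payoff 6).
Mutual best responses occur at (R1, C2) and (R2, C1); at each, neither player gains by switching.

(R1, C2) and (R2, C1)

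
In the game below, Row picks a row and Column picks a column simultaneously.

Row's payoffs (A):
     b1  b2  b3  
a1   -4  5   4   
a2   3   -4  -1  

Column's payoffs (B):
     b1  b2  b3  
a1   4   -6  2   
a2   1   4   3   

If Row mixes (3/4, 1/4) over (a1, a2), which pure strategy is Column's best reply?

b1

Column's best reply maximizes expected payoff against the mix.
b1: (3/4)·4 + (1/4)·1 = 13/4
b2: (3/4)·(-6) + (1/4)·4 = -7/2
b3: (3/4)·2 + (1/4)·3 = 9/4
Highest expected payoff is 13/4, from b1.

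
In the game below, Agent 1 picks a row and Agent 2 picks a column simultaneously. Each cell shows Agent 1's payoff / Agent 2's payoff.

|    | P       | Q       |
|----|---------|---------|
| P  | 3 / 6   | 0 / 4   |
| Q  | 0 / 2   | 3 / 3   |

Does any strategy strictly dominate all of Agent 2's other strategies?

A strategy is strictly dominant if it gives Agent 2 a strictly higher payoff than every other strategy, against every choice by the opponent.
P is not dominant: against Q, Q gives 3 > 2.
Q is not dominant: against P, P gives 6 > 4.
No single strategy is best against every opponent action.

No strictly dominant strategy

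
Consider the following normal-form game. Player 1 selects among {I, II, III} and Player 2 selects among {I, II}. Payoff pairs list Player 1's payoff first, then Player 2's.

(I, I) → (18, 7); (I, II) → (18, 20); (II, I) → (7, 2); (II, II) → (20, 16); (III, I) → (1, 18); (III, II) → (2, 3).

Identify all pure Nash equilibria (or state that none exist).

(II, II)

Find each player's best response to every opponent strategy; NE are the intersections.
Player 1's best responses — vs I: I (payoff 18); vs II: II (payoff 20).
Player 2's best responses — vs I: II (payoff 20); vs II: II (payoff 16); vs III: I (payoff 18).
The only mutual best response is (II, II); neither player gains by switching there.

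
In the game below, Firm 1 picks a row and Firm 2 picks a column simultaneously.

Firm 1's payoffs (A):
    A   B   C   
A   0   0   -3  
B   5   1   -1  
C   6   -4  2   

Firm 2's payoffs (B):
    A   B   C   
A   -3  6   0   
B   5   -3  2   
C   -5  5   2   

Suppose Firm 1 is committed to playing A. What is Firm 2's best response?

With Firm 1 fixed at A, Firm 2's payoffs are: A → -3, B → 6, C → 0.
The maximum is 6, achieved by B.

B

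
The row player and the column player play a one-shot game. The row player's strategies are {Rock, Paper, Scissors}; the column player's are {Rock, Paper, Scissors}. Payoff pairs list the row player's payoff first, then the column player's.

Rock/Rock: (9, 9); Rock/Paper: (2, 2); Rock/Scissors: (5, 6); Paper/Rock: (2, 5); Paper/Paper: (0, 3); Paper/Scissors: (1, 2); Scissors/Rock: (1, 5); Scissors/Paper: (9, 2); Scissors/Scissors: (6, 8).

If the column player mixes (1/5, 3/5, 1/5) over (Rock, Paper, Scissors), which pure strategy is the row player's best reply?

The row player's best reply maximizes expected payoff against the mix.
Rock: (1/5)·9 + (3/5)·2 + (1/5)·5 = 4
Paper: (1/5)·2 + (3/5)·0 + (1/5)·1 = 3/5
Scissors: (1/5)·1 + (3/5)·9 + (1/5)·6 = 34/5
Highest expected payoff is 34/5, from Scissors.

Scissors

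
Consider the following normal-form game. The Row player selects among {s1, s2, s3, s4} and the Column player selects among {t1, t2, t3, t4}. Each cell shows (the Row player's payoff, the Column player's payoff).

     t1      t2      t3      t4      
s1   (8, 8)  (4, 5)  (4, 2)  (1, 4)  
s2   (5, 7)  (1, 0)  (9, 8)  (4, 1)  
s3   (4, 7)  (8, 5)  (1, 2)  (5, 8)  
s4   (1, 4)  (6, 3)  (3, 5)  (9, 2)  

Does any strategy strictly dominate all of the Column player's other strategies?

None

Check whether one of the Column player's strategies beats all alternatives regardless of what the opponent does.
t1 is not dominant: against s2, t3 gives 8 > 7.
t2 is not dominant: against s1, t1 gives 8 > 5.
t3 is not dominant: against s1, t1 gives 8 > 2.
t4 is not dominant: against s1, t1 gives 8 > 4.
No single strategy is best against every opponent action.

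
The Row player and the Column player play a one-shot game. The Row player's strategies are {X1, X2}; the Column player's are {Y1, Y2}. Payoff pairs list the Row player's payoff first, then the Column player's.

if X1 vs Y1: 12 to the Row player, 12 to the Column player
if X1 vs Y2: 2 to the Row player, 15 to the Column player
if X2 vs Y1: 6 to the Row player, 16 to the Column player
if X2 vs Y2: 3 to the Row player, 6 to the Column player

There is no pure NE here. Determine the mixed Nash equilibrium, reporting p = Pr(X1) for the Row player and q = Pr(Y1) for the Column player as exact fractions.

Each player's mixing probability is pinned down by making the *other* player indifferent.
The Column player indifferent between Y1 and Y2: p·12 + (1−p)·16 = p·15 + (1−p)·6 ⟹ 16 + (-4)p = 6 + 9p ⟹ p = 10/13.
The Row player indifferent between X1 and X2: q·12 + (1−q)·2 = q·6 + (1−q)·3 ⟹ 2 + 10q = 3 + 3q ⟹ q = 1/7.

p = 10/13, q = 1/7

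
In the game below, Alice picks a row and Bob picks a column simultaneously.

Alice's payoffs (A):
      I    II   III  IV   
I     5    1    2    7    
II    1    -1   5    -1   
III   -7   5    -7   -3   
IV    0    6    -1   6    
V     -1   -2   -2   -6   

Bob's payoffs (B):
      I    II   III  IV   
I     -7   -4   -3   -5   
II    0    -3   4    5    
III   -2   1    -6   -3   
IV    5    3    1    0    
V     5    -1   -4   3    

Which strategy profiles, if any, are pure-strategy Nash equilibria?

None

A profile is a Nash equilibrium when each player is best-responding to the other.
Alice's best responses — vs I: I (payoff 5); vs II: IV (payoff 6); vs III: II (payoff 5); vs IV: I (payoff 7).
Bob's best responses — vs I: III (payoff -3); vs II: IV (payoff 5); vs III: II (payoff 1); vs IV: I (payoff 5); vs V: I (payoff 5).
No cell has both players best-responding. For instance, Alice's best reply to IV is I, but against I Bob prefers III over IV.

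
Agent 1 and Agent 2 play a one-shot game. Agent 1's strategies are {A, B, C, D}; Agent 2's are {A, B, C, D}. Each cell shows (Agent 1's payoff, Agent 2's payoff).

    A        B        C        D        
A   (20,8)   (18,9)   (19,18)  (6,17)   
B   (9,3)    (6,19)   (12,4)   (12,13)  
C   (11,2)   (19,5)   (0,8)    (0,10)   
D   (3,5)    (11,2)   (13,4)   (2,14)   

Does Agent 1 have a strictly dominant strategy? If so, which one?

No strictly dominant strategy

Check whether one of Agent 1's strategies beats all alternatives regardless of what the opponent does.
A is not dominant: against B, C gives 19 > 18.
B is not dominant: against A, A gives 20 > 9.
C is not dominant: against A, A gives 20 > 11.
D is not dominant: against A, A gives 20 > 3.
No single strategy is best against every opponent action.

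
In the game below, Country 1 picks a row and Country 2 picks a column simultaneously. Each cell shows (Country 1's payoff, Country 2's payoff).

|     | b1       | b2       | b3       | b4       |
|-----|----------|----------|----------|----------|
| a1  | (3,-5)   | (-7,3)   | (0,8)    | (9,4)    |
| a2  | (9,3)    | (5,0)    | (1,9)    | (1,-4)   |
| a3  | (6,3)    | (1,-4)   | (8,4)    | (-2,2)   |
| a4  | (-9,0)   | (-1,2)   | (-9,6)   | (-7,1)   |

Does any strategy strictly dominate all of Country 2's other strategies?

A strategy is strictly dominant if it gives Country 2 a strictly higher payoff than every other strategy, against every choice by the opponent.
b3 strictly dominates: vs a1: 8 > each of {-5, 3, 4}; vs a2: 9 > each of {3, 0, -4}; vs a3: 4 > each of {3, -4, 2}; vs a4: 6 > each of {0, 2, 1}.

b3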